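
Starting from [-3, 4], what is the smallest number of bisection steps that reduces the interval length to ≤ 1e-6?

23

Width after n steps is 7/2^n. Need 2^n ≥ 7/1e-6 = 7000000.
2^22 = 4194304 < 7000000 ≤ 2^23 = 8388608, so n = 23.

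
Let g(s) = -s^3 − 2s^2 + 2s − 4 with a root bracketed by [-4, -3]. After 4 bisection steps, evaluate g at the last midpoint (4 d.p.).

midpoint -3.5: g = 7.375 > 0 → [-3.5, -3]
midpoint -3.25: g = 2.703125 > 0 → [-3.25, -3]
midpoint -3.125: g = 0.736328 > 0 → [-3.125, -3]
midpoint -3.0625: g = -0.1599 < 0 → [-3.125, -3.0625]

-0.1599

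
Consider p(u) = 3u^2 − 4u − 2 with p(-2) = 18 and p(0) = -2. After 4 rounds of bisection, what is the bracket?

[-0.5, -0.375]

p(-1) = 5 > 0, so the root lies in [-1, 0]
p(-0.5) = 0.75 > 0, so the root lies in [-0.5, 0]
p(-0.25) = -0.8125 < 0, so the root lies in [-0.5, -0.25]
p(-0.375) = -0.0781 < 0, so the root lies in [-0.5, -0.375]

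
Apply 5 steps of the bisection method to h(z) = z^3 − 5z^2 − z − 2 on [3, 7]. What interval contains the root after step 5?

z = 5 gives h = -7, negative; keep [5, 7]
z = 6 gives h = 28, positive; keep [5, 6]
z = 5.5 gives h = 7.625, positive; keep [5, 5.5]
z = 5.25 gives h = -0.3594, negative; keep [5.25, 5.5]
z = 5.375 gives h = 3.459, positive; keep [5.25, 5.375]

[5.25, 5.375]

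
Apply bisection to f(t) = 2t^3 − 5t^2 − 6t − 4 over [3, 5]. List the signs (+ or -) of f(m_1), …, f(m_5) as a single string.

+-+++

t = 4 gives f = 20, positive; keep [3, 4]
t = 3.5 gives f = -0.5, negative; keep [3.5, 4]
t = 3.75 gives f = 8.65625, positive; keep [3.5, 3.75]
t = 3.625 gives f = 3.8164, positive; keep [3.5, 3.625]
t = 3.5625 gives f = 1.5942, positive; keep [3.5, 3.5625]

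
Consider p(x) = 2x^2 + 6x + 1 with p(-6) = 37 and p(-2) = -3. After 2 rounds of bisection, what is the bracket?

m = -4, p(m) = 9 (+); new bracket [-4, -2]
m = -3, p(m) = 1 (+); new bracket [-3, -2]

[-3, -2]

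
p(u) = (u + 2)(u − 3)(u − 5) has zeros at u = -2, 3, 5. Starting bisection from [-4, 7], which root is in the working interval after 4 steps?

u = 1.5 gives p = 18.375, positive; keep [-4, 1.5]
u = -1.25 gives p = 19.921875, positive; keep [-4, -1.25]
u = -2.625 gives p = -26.806641, negative; keep [-2.625, -1.25]
u = -1.9375 gives p = 2.1409, positive; keep [-2.625, -1.9375]

-2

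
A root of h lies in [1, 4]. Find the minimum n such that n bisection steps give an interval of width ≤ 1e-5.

Width after n steps is 3/2^n. Need 2^n ≥ 3/1e-5 = 300000.
2^18 = 262144 < 300000 ≤ 2^19 = 524288, so n = 19.

19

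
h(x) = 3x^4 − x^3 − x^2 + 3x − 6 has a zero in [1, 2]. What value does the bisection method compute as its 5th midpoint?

1.15625

h(1.5) = 8.0625 > 0, so the root lies in [1, 1.5]
h(1.25) = 1.558594 > 0, so the root lies in [1, 1.25]
h(1.125) = -0.509033 < 0, so the root lies in [1.125, 1.25]
h(1.1875) = 0.4434 > 0, so the root lies in [1.125, 1.1875]
h(1.15625) = -0.052 < 0, so the root lies in [1.15625, 1.1875]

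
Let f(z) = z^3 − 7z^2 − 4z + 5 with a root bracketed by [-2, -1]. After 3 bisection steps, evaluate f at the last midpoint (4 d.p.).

z = -1.5 gives f = -8.125, negative; keep [-1.5, -1]
z = -1.25 gives f = -2.890625, negative; keep [-1.25, -1]
z = -1.125 gives f = -0.783203, negative; keep [-1.125, -1]

-0.7832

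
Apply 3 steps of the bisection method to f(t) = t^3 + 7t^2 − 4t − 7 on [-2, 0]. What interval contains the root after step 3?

[-1, -0.75]

t = -1 gives f = 3, positive; keep [-1, 0]
t = -0.5 gives f = -3.375, negative; keep [-1, -0.5]
t = -0.75 gives f = -0.484375, negative; keep [-1, -0.75]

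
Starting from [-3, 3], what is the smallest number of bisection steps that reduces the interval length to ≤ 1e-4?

Width after n steps is 6/2^n. Need 2^n ≥ 6/1e-4 = 60000.
2^15 = 32768 < 60000 ≤ 2^16 = 65536, so n = 16.

16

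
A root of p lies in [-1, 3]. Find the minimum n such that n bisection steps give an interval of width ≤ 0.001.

12

Width after n steps is 4/2^n. Need 2^n ≥ 4/0.001 = 4000.
2^11 = 2048 < 4000 ≤ 2^12 = 4096, so n = 12.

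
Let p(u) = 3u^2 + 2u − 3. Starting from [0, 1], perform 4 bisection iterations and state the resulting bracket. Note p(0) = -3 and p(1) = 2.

p(0.5) = -1.25 < 0, so the root lies in [0.5, 1]
p(0.75) = 0.1875 > 0, so the root lies in [0.5, 0.75]
p(0.625) = -0.578125 < 0, so the root lies in [0.625, 0.75]
p(0.6875) = -0.207 < 0, so the root lies in [0.6875, 0.75]

[0.6875, 0.75]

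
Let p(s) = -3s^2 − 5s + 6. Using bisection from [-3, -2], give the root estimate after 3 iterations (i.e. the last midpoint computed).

p(-2.5) = -0.25 < 0, so the root lies in [-2.5, -2]
p(-2.25) = 2.0625 > 0, so the root lies in [-2.5, -2.25]
p(-2.375) = 0.953125 > 0, so the root lies in [-2.5, -2.375]

-2.375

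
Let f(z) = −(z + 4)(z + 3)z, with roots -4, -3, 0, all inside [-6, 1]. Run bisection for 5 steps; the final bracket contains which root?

m = -2.5, f(m) = 1.875 (+); new bracket [-2.5, 1]
m = -0.75, f(m) = 5.484375 (+); new bracket [-0.75, 1]
m = 0.125, f(m) = -1.611328 (−); new bracket [-0.75, 0.125]
m = -0.3125, f(m) = 3.0969 (+); new bracket [-0.3125, 0.125]
m = -0.09375, f(m) = 1.0643 (+); new bracket [-0.09375, 0.125]

0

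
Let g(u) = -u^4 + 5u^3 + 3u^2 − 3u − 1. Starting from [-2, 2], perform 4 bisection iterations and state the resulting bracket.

[0.5, 0.75]

midpoint 0: g = -1 < 0 → [0, 2]
midpoint 1: g = 3 > 0 → [0, 1]
midpoint 0.5: g = -1.1875 < 0 → [0.5, 1]
midpoint 0.75: g = 0.2305 > 0 → [0.5, 0.75]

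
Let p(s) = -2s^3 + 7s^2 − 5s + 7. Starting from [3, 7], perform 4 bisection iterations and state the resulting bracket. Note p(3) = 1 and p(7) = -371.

s = 5 gives p = -93, negative; keep [3, 5]
s = 4 gives p = -29, negative; keep [3, 4]
s = 3.5 gives p = -10.5, negative; keep [3, 3.5]
s = 3.25 gives p = -3.9688, negative; keep [3, 3.25]

[3, 3.25]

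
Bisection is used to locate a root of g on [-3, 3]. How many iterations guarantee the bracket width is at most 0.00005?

Width after n steps is 6/2^n. Need 2^n ≥ 6/0.00005 = 120000.
2^16 = 65536 < 120000 ≤ 2^17 = 131072, so n = 17.

17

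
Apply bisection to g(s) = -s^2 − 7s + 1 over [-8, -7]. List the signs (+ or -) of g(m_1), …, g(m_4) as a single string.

--+-

s = -7.5 gives g = -2.75, negative; keep [-7.5, -7]
s = -7.25 gives g = -0.8125, negative; keep [-7.25, -7]
s = -7.125 gives g = 0.109375, positive; keep [-7.25, -7.125]
s = -7.1875 gives g = -0.3477, negative; keep [-7.1875, -7.125]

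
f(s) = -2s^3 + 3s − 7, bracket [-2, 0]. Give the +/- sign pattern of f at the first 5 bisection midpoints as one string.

s = -1 gives f = -8, negative; keep [-2, -1]
s = -1.5 gives f = -4.75, negative; keep [-2, -1.5]
s = -1.75 gives f = -1.53125, negative; keep [-2, -1.75]
s = -1.875 gives f = 0.5586, positive; keep [-1.875, -1.75]
s = -1.8125 gives f = -0.5288, negative; keep [-1.875, -1.8125]

---+-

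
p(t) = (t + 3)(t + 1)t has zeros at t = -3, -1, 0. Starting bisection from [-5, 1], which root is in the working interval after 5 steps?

-3

m = -2, p(m) = 2 (+); new bracket [-5, -2]
m = -3.5, p(m) = -4.375 (−); new bracket [-3.5, -2]
m = -2.75, p(m) = 1.203125 (+); new bracket [-3.5, -2.75]
m = -3.125, p(m) = -0.8301 (−); new bracket [-3.125, -2.75]
m = -2.9375, p(m) = 0.3557 (+); new bracket [-3.125, -2.9375]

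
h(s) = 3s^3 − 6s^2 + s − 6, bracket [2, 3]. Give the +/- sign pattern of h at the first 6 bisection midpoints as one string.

midpoint 2.5: h = 5.875 > 0 → [2, 2.5]
midpoint 2.25: h = 0.046875 > 0 → [2, 2.25]
midpoint 2.125: h = -2.181641 < 0 → [2.125, 2.25]
midpoint 2.1875: h = -1.1208 < 0 → [2.1875, 2.25]
midpoint 2.21875: h = -0.5506 < 0 → [2.21875, 2.25]
midpoint 2.234375: h = -0.2553 < 0 → [2.234375, 2.25]

++----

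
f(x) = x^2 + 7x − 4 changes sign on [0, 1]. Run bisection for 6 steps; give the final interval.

[0.515625, 0.53125]

m = 0.5, f(m) = -0.25 (−); new bracket [0.5, 1]
m = 0.75, f(m) = 1.8125 (+); new bracket [0.5, 0.75]
m = 0.625, f(m) = 0.765625 (+); new bracket [0.5, 0.625]
m = 0.5625, f(m) = 0.2539 (+); new bracket [0.5, 0.5625]
m = 0.53125, f(m) = 0.001 (+); new bracket [0.5, 0.53125]
m = 0.515625, f(m) = -0.1248 (−); new bracket [0.515625, 0.53125]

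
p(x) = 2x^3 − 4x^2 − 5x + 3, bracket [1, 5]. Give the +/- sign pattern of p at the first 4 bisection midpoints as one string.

+--+

midpoint 3: p = 6 > 0 → [1, 3]
midpoint 2: p = -7 < 0 → [2, 3]
midpoint 2.5: p = -3.25 < 0 → [2.5, 3]
midpoint 2.75: p = 0.5938 > 0 → [2.5, 2.75]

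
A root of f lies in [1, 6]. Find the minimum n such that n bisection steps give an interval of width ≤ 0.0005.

Width after n steps is 5/2^n. Need 2^n ≥ 5/0.0005 = 10000.
2^13 = 8192 < 10000 ≤ 2^14 = 16384, so n = 14.

14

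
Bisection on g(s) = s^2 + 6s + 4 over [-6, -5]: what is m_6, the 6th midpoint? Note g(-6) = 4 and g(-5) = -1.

-5.234375

midpoint -5.5: g = 1.25 > 0 → [-5.5, -5]
midpoint -5.25: g = 0.0625 > 0 → [-5.25, -5]
midpoint -5.125: g = -0.484375 < 0 → [-5.25, -5.125]
midpoint -5.1875: g = -0.2148 < 0 → [-5.25, -5.1875]
midpoint -5.21875: g = -0.0771 < 0 → [-5.25, -5.21875]
midpoint -5.234375: g = -0.0076 < 0 → [-5.25, -5.234375]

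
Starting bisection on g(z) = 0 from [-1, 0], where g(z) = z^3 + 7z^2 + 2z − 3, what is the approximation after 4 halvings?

z = -0.5 gives g = -2.375, negative; keep [-1, -0.5]
z = -0.75 gives g = -0.984375, negative; keep [-1, -0.75]
z = -0.875 gives g = -0.060547, negative; keep [-1, -0.875]
z = -0.9375 gives g = 0.4534, positive; keep [-0.9375, -0.875]

-0.9375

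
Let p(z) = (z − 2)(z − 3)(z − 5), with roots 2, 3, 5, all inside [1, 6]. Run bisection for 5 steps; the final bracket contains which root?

5

p(3.5) = -1.125 < 0, so the root lies in [3.5, 6]
p(4.75) = -1.203125 < 0, so the root lies in [4.75, 6]
p(5.375) = 3.005859 > 0, so the root lies in [4.75, 5.375]
p(5.0625) = 0.3948 > 0, so the root lies in [4.75, 5.0625]
p(4.90625) = -0.5194 < 0, so the root lies in [4.90625, 5.0625]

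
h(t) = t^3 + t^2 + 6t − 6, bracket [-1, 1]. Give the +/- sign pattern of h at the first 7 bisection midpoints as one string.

---++--

h(0) = -6 < 0, so the root lies in [0, 1]
h(0.5) = -2.625 < 0, so the root lies in [0.5, 1]
h(0.75) = -0.515625 < 0, so the root lies in [0.75, 1]
h(0.875) = 0.6855 > 0, so the root lies in [0.75, 0.875]
h(0.8125) = 0.0715 > 0, so the root lies in [0.75, 0.8125]
h(0.78125) = -0.2253 < 0, so the root lies in [0.78125, 0.8125]
h(0.796875) = -0.0777 < 0, so the root lies in [0.796875, 0.8125]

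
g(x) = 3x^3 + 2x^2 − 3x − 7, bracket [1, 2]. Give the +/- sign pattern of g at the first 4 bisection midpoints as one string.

x = 1.5 gives g = 3.125, positive; keep [1, 1.5]
x = 1.25 gives g = -1.765625, negative; keep [1.25, 1.5]
x = 1.375 gives g = 0.455078, positive; keep [1.25, 1.375]
x = 1.3125 gives g = -0.7092, negative; keep [1.3125, 1.375]

+-+-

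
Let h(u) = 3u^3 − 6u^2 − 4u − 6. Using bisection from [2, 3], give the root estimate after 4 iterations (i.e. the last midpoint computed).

2.6875

m = 2.5, h(m) = -6.625 (−); new bracket [2.5, 3]
m = 2.75, h(m) = 0.015625 (+); new bracket [2.5, 2.75]
m = 2.625, h(m) = -3.580078 (−); new bracket [2.625, 2.75]
m = 2.6875, h(m) = -1.8533 (−); new bracket [2.6875, 2.75]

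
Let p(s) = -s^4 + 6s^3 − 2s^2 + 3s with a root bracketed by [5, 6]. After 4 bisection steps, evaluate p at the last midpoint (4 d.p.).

s = 5.5 gives p = 39.1875, positive; keep [5.5, 6]
s = 5.75 gives p = -1.347656, negative; keep [5.5, 5.75]
s = 5.625 gives p = 20.335693, positive; keep [5.625, 5.75]
s = 5.6875 gives p = 9.8601, positive; keep [5.6875, 5.75]

9.8601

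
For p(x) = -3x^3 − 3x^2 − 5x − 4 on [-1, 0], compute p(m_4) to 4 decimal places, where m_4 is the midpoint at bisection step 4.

midpoint -0.5: p = -1.875 < 0 → [-1, -0.5]
midpoint -0.75: p = -0.671875 < 0 → [-1, -0.75]
midpoint -0.875: p = 0.087891 > 0 → [-0.875, -0.75]
midpoint -0.8125: p = -0.3088 < 0 → [-0.875, -0.8125]

-0.3088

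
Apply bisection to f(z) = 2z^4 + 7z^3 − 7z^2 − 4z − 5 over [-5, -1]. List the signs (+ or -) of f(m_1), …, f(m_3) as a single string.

m = -3, f(m) = -83 (−); new bracket [-5, -3]
m = -4, f(m) = -37 (−); new bracket [-5, -4]
m = -4.5, f(m) = 53.5 (+); new bracket [-4.5, -4]

--+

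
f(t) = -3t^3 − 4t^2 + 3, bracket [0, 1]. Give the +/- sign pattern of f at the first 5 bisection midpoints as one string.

+-++-

t = 0.5 gives f = 1.625, positive; keep [0.5, 1]
t = 0.75 gives f = -0.515625, negative; keep [0.5, 0.75]
t = 0.625 gives f = 0.705078, positive; keep [0.625, 0.75]
t = 0.6875 gives f = 0.1345, positive; keep [0.6875, 0.75]
t = 0.71875 gives f = -0.1803, negative; keep [0.6875, 0.71875]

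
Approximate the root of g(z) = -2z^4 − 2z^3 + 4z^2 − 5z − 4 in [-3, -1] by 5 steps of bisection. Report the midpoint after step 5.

-2.1875

g(-2) = 6 > 0, so the root lies in [-3, -2]
g(-2.5) = -13.375 < 0, so the root lies in [-2.5, -2]
g(-2.25) = -0.976562 < 0, so the root lies in [-2.25, -2]
g(-2.125) = 3.0972 > 0, so the root lies in [-2.25, -2.125]
g(-2.1875) = 1.2177 > 0, so the root lies in [-2.25, -2.1875]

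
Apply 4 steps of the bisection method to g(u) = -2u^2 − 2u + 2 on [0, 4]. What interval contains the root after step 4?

u = 2 gives g = -10, negative; keep [0, 2]
u = 1 gives g = -2, negative; keep [0, 1]
u = 0.5 gives g = 0.5, positive; keep [0.5, 1]
u = 0.75 gives g = -0.625, negative; keep [0.5, 0.75]

[0.5, 0.75]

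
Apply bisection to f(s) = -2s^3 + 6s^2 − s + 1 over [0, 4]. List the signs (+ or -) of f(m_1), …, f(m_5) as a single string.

+-+++

s = 2 gives f = 7, positive; keep [2, 4]
s = 3 gives f = -2, negative; keep [2, 3]
s = 2.5 gives f = 4.75, positive; keep [2.5, 3]
s = 2.75 gives f = 2.0312, positive; keep [2.75, 3]
s = 2.875 gives f = 0.1914, positive; keep [2.875, 3]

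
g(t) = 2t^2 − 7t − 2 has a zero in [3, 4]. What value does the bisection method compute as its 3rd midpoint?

t = 3.5 gives g = -2, negative; keep [3.5, 4]
t = 3.75 gives g = -0.125, negative; keep [3.75, 4]
t = 3.875 gives g = 0.90625, positive; keep [3.75, 3.875]

3.875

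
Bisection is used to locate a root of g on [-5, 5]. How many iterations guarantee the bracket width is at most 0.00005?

Width after n steps is 10/2^n. Need 2^n ≥ 10/0.00005 = 200000.
2^17 = 131072 < 200000 ≤ 2^18 = 262144, so n = 18.

18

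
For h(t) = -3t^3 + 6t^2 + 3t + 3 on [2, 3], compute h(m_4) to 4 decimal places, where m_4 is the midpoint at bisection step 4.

-0.3933

midpoint 2.5: h = 1.125 > 0 → [2.5, 3]
midpoint 2.75: h = -5.765625 < 0 → [2.5, 2.75]
midpoint 2.625: h = -2.044922 < 0 → [2.5, 2.625]
midpoint 2.5625: h = -0.3933 < 0 → [2.5, 2.5625]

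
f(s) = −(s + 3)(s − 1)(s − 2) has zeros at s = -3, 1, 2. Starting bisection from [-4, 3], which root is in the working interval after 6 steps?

-3

m = -0.5, f(m) = -9.375 (−); new bracket [-4, -0.5]
m = -2.25, f(m) = -10.359375 (−); new bracket [-4, -2.25]
m = -3.125, f(m) = 2.642578 (+); new bracket [-3.125, -2.25]
m = -2.6875, f(m) = -5.4016 (−); new bracket [-3.125, -2.6875]
m = -2.90625, f(m) = -1.7967 (−); new bracket [-3.125, -2.90625]
m = -3.015625, f(m) = 0.3147 (+); new bracket [-3.015625, -2.90625]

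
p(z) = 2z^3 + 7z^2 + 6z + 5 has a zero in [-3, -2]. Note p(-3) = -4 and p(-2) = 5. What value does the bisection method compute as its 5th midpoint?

-2.71875

midpoint -2.5: p = 2.5 > 0 → [-3, -2.5]
midpoint -2.75: p = -0.15625 < 0 → [-2.75, -2.5]
midpoint -2.625: p = 1.308594 > 0 → [-2.75, -2.625]
midpoint -2.6875: p = 0.6118 > 0 → [-2.75, -2.6875]
midpoint -2.71875: p = 0.2369 > 0 → [-2.75, -2.71875]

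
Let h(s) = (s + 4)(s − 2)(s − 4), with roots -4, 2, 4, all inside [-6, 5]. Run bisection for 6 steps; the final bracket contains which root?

-4

s = -0.5 gives h = 39.375, positive; keep [-6, -0.5]
s = -3.25 gives h = 28.546875, positive; keep [-6, -3.25]
s = -4.625 gives h = -35.712891, negative; keep [-4.625, -3.25]
s = -3.9375 gives h = 2.9456, positive; keep [-4.625, -3.9375]
s = -4.28125 gives h = -14.6297, negative; keep [-4.28125, -3.9375]
s = -4.109375 gives h = -5.4188, negative; keep [-4.109375, -3.9375]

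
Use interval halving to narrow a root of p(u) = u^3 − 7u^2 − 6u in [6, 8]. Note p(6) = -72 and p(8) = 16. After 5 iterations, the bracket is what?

p(7) = -42 < 0, so the root lies in [7, 8]
p(7.5) = -16.875 < 0, so the root lies in [7.5, 8]
p(7.75) = -1.453125 < 0, so the root lies in [7.75, 8]
p(7.875) = 7.0137 > 0, so the root lies in [7.75, 7.875]
p(7.8125) = 2.7161 > 0, so the root lies in [7.75, 7.8125]

[7.75, 7.8125]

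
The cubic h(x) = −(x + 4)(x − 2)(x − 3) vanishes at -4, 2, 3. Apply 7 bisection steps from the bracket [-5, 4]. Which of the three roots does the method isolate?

x = -0.5 gives h = -30.625, negative; keep [-5, -0.5]
x = -2.75 gives h = -34.140625, negative; keep [-5, -2.75]
x = -3.875 gives h = -5.048828, negative; keep [-5, -3.875]
x = -4.4375 gives h = 20.947, positive; keep [-4.4375, -3.875]
x = -4.15625 gives h = 6.8837, positive; keep [-4.15625, -3.875]
x = -4.015625 gives h = 0.6594, positive; keep [-4.015625, -3.875]
x = -3.9453125 gives h = -2.2582, negative; keep [-4.015625, -3.9453125]

-4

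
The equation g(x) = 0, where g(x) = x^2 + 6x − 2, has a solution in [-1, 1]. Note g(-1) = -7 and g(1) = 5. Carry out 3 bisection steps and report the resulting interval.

[0.25, 0.5]

x = 0 gives g = -2, negative; keep [0, 1]
x = 0.5 gives g = 1.25, positive; keep [0, 0.5]
x = 0.25 gives g = -0.4375, negative; keep [0.25, 0.5]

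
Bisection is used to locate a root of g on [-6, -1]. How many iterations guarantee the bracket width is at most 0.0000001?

26

Width after n steps is 5/2^n. Need 2^n ≥ 5/0.0000001 = 50000000.
2^25 = 33554432 < 50000000 ≤ 2^26 = 67108864, so n = 26.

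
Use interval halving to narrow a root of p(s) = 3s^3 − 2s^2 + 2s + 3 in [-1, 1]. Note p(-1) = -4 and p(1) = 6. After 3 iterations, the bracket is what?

s = 0 gives p = 3, positive; keep [-1, 0]
s = -0.5 gives p = 1.125, positive; keep [-1, -0.5]
s = -0.75 gives p = -0.890625, negative; keep [-0.75, -0.5]

[-0.75, -0.5]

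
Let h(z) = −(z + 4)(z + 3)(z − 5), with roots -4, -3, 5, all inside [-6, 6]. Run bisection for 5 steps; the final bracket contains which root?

z = 0 gives h = 60, positive; keep [0, 6]
z = 3 gives h = 84, positive; keep [3, 6]
z = 4.5 gives h = 31.875, positive; keep [4.5, 6]
z = 5.25 gives h = -19.0781, negative; keep [4.5, 5.25]
z = 4.875 gives h = 8.7363, positive; keep [4.875, 5.25]

5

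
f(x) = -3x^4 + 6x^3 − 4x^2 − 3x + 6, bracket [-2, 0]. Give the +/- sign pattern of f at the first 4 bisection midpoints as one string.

-++-

midpoint -1: f = -4 < 0 → [-1, 0]
midpoint -0.5: f = 5.5625 > 0 → [-1, -0.5]
midpoint -0.75: f = 2.519531 > 0 → [-1, -0.75]
midpoint -0.875: f = -0.2156 < 0 → [-0.875, -0.75]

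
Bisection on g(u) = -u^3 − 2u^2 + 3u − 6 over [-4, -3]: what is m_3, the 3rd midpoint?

-3.375

midpoint -3.5: g = 1.875 > 0 → [-3.5, -3]
midpoint -3.25: g = -2.546875 < 0 → [-3.5, -3.25]
midpoint -3.375: g = -0.462891 < 0 → [-3.5, -3.375]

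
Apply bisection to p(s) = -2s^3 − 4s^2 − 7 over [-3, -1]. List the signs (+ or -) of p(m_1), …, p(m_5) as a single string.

--+++

midpoint -2: p = -7 < 0 → [-3, -2]
midpoint -2.5: p = -0.75 < 0 → [-3, -2.5]
midpoint -2.75: p = 4.34375 > 0 → [-2.75, -2.5]
midpoint -2.625: p = 1.6133 > 0 → [-2.625, -2.5]
midpoint -2.5625: p = 0.3872 > 0 → [-2.5625, -2.5]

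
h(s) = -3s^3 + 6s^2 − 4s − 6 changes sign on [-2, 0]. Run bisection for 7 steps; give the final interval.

[-0.65625, -0.640625]

m = -1, h(m) = 7 (+); new bracket [-1, 0]
m = -0.5, h(m) = -2.125 (−); new bracket [-1, -0.5]
m = -0.75, h(m) = 1.640625 (+); new bracket [-0.75, -0.5]
m = -0.625, h(m) = -0.4238 (−); new bracket [-0.75, -0.625]
m = -0.6875, h(m) = 0.5608 (+); new bracket [-0.6875, -0.625]
m = -0.65625, h(m) = 0.0569 (+); new bracket [-0.65625, -0.625]
m = -0.640625, h(m) = -0.1864 (−); new bracket [-0.65625, -0.640625]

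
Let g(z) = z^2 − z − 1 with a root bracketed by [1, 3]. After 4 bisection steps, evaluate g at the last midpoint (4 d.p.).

g(2) = 1 > 0, so the root lies in [1, 2]
g(1.5) = -0.25 < 0, so the root lies in [1.5, 2]
g(1.75) = 0.3125 > 0, so the root lies in [1.5, 1.75]
g(1.625) = 0.0156 > 0, so the root lies in [1.5, 1.625]

0.0156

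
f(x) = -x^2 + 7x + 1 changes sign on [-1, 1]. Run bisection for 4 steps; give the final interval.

[-0.25, -0.125]

f(0) = 1 > 0, so the root lies in [-1, 0]
f(-0.5) = -2.75 < 0, so the root lies in [-0.5, 0]
f(-0.25) = -0.8125 < 0, so the root lies in [-0.25, 0]
f(-0.125) = 0.1094 > 0, so the root lies in [-0.25, -0.125]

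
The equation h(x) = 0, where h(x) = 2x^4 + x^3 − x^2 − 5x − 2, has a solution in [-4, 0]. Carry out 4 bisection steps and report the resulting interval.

m = -2, h(m) = 28 (+); new bracket [-2, 0]
m = -1, h(m) = 3 (+); new bracket [-1, 0]
m = -0.5, h(m) = 0.25 (+); new bracket [-0.5, 0]
m = -0.25, h(m) = -0.8203 (−); new bracket [-0.5, -0.25]

[-0.5, -0.25]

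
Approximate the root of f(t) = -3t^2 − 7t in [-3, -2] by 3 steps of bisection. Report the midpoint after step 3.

t = -2.5 gives f = -1.25, negative; keep [-2.5, -2]
t = -2.25 gives f = 0.5625, positive; keep [-2.5, -2.25]
t = -2.375 gives f = -0.296875, negative; keep [-2.375, -2.25]

-2.375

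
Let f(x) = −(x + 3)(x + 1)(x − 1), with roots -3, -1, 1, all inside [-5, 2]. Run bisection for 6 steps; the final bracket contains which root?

-3

m = -1.5, f(m) = -1.875 (−); new bracket [-5, -1.5]
m = -3.25, f(m) = 2.390625 (+); new bracket [-3.25, -1.5]
m = -2.375, f(m) = -2.900391 (−); new bracket [-3.25, -2.375]
m = -2.8125, f(m) = -1.2957 (−); new bracket [-3.25, -2.8125]
m = -3.03125, f(m) = 0.2559 (+); new bracket [-3.03125, -2.8125]
m = -2.921875, f(m) = -0.5889 (−); new bracket [-3.03125, -2.921875]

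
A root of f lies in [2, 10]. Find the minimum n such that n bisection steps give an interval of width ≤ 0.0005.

14

Width after n steps is 8/2^n. Need 2^n ≥ 8/0.0005 = 16000.
2^13 = 8192 < 16000 ≤ 2^14 = 16384, so n = 14.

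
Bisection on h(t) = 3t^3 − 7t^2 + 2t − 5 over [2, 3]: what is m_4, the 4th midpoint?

m = 2.5, h(m) = 3.125 (+); new bracket [2, 2.5]
m = 2.25, h(m) = -1.765625 (−); new bracket [2.25, 2.5]
m = 2.375, h(m) = 0.455078 (+); new bracket [2.25, 2.375]
m = 2.3125, h(m) = -0.7092 (−); new bracket [2.3125, 2.375]

2.3125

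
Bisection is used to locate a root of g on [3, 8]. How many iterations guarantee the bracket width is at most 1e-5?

Width after n steps is 5/2^n. Need 2^n ≥ 5/1e-5 = 500000.
2^18 = 262144 < 500000 ≤ 2^19 = 524288, so n = 19.

19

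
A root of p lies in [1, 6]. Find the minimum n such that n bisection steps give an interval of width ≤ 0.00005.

Width after n steps is 5/2^n. Need 2^n ≥ 5/0.00005 = 100000.
2^16 = 65536 < 100000 ≤ 2^17 = 131072, so n = 17.

17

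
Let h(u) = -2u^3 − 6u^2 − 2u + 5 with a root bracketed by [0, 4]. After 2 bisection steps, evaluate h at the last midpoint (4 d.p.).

m = 2, h(m) = -39 (−); new bracket [0, 2]
m = 1, h(m) = -5 (−); new bracket [0, 1]

-5.0000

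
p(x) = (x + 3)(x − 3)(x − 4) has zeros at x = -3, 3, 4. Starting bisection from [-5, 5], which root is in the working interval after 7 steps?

-3

x = 0 gives p = 36, positive; keep [-5, 0]
x = -2.5 gives p = 17.875, positive; keep [-5, -2.5]
x = -3.75 gives p = -39.234375, negative; keep [-3.75, -2.5]
x = -3.125 gives p = -5.4551, negative; keep [-3.125, -2.5]
x = -2.8125 gives p = 7.4246, positive; keep [-3.125, -2.8125]
x = -2.96875 gives p = 1.2998, positive; keep [-3.125, -2.96875]
x = -3.046875 gives p = -1.9974, negative; keep [-3.046875, -2.96875]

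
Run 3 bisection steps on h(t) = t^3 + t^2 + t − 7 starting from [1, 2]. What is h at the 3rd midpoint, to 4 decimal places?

h(1.5) = 0.125 > 0, so the root lies in [1, 1.5]
h(1.25) = -2.234375 < 0, so the root lies in [1.25, 1.5]
h(1.375) = -1.134766 < 0, so the root lies in [1.375, 1.5]

-1.1348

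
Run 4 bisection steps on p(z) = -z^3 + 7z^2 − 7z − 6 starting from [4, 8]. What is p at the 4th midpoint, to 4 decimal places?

-4.9219

p(6) = -12 < 0, so the root lies in [4, 6]
p(5) = 9 > 0, so the root lies in [5, 6]
p(5.5) = 0.875 > 0, so the root lies in [5.5, 6]
p(5.75) = -4.9219 < 0, so the root lies in [5.5, 5.75]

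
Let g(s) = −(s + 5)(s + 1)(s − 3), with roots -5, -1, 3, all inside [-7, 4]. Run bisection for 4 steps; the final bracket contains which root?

g(-1.5) = -7.875 < 0, so the root lies in [-7, -1.5]
g(-4.25) = -17.671875 < 0, so the root lies in [-7, -4.25]
g(-5.625) = 24.931641 > 0, so the root lies in [-5.625, -4.25]
g(-4.9375) = -1.9534 < 0, so the root lies in [-5.625, -4.9375]

-5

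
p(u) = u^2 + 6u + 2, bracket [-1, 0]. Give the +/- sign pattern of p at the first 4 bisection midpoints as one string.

m = -0.5, p(m) = -0.75 (−); new bracket [-0.5, 0]
m = -0.25, p(m) = 0.5625 (+); new bracket [-0.5, -0.25]
m = -0.375, p(m) = -0.109375 (−); new bracket [-0.375, -0.25]
m = -0.3125, p(m) = 0.2227 (+); new bracket [-0.375, -0.3125]

-+-+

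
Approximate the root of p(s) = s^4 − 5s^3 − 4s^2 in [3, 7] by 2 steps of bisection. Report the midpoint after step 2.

6

midpoint 5: p = -100 < 0 → [5, 7]
midpoint 6: p = 72 > 0 → [5, 6]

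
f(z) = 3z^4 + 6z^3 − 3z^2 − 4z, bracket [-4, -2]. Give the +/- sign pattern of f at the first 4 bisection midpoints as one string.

+++-

m = -3, f(m) = 66 (+); new bracket [-3, -2]
m = -2.5, f(m) = 14.6875 (+); new bracket [-2.5, -2]
m = -2.25, f(m) = 2.355469 (+); new bracket [-2.25, -2]
m = -2.125, f(m) = -1.4485 (−); new bracket [-2.25, -2.125]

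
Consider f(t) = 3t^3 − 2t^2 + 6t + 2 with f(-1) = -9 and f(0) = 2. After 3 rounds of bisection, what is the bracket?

[-0.375, -0.25]

t = -0.5 gives f = -1.875, negative; keep [-0.5, 0]
t = -0.25 gives f = 0.328125, positive; keep [-0.5, -0.25]
t = -0.375 gives f = -0.689453, negative; keep [-0.375, -0.25]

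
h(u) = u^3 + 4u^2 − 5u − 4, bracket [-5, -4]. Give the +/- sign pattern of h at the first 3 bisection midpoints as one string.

u = -4.5 gives h = 8.375, positive; keep [-5, -4.5]
u = -4.75 gives h = 2.828125, positive; keep [-5, -4.75]
u = -4.875 gives h = -0.419922, negative; keep [-4.875, -4.75]

++-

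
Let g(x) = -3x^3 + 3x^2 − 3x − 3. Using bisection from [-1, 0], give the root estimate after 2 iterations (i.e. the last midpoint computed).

g(-0.5) = -0.375 < 0, so the root lies in [-1, -0.5]
g(-0.75) = 2.203125 > 0, so the root lies in [-0.75, -0.5]

-0.75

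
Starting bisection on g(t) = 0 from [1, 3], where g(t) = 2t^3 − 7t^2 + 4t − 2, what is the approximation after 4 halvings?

m = 2, g(m) = -6 (−); new bracket [2, 3]
m = 2.5, g(m) = -4.5 (−); new bracket [2.5, 3]
m = 2.75, g(m) = -2.34375 (−); new bracket [2.75, 3]
m = 2.875, g(m) = -0.832 (−); new bracket [2.875, 3]

2.875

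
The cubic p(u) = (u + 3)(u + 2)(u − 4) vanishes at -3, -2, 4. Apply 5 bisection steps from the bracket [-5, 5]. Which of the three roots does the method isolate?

midpoint 0: p = -24 < 0 → [0, 5]
midpoint 2.5: p = -37.125 < 0 → [2.5, 5]
midpoint 3.75: p = -9.703125 < 0 → [3.75, 5]
midpoint 4.375: p = 17.6309 > 0 → [3.75, 4.375]
midpoint 4.0625: p = 2.676 > 0 → [3.75, 4.0625]

4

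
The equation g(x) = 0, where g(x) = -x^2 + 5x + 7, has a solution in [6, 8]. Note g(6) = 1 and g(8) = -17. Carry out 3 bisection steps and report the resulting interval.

m = 7, g(m) = -7 (−); new bracket [6, 7]
m = 6.5, g(m) = -2.75 (−); new bracket [6, 6.5]
m = 6.25, g(m) = -0.8125 (−); new bracket [6, 6.25]

[6, 6.25]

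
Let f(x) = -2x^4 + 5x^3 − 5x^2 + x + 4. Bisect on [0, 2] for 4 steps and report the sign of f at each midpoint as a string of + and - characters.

++--

x = 1 gives f = 3, positive; keep [1, 2]
x = 1.5 gives f = 1, positive; keep [1.5, 2]
x = 1.75 gives f = -1.523438, negative; keep [1.5, 1.75]
x = 1.625 gives f = -0.0688, negative; keep [1.5, 1.625]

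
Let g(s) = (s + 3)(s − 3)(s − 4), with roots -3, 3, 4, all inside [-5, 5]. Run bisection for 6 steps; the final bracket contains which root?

-3

midpoint 0: g = 36 > 0 → [-5, 0]
midpoint -2.5: g = 17.875 > 0 → [-5, -2.5]
midpoint -3.75: g = -39.234375 < 0 → [-3.75, -2.5]
midpoint -3.125: g = -5.4551 < 0 → [-3.125, -2.5]
midpoint -2.8125: g = 7.4246 > 0 → [-3.125, -2.8125]
midpoint -2.96875: g = 1.2998 > 0 → [-3.125, -2.96875]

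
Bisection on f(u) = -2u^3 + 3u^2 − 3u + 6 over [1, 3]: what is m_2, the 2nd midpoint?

1.5

m = 2, f(m) = -4 (−); new bracket [1, 2]
m = 1.5, f(m) = 1.5 (+); new bracket [1.5, 2]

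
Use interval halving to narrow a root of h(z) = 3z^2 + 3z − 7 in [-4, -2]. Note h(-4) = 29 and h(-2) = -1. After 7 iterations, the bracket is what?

m = -3, h(m) = 11 (+); new bracket [-3, -2]
m = -2.5, h(m) = 4.25 (+); new bracket [-2.5, -2]
m = -2.25, h(m) = 1.4375 (+); new bracket [-2.25, -2]
m = -2.125, h(m) = 0.1719 (+); new bracket [-2.125, -2]
m = -2.0625, h(m) = -0.4258 (−); new bracket [-2.125, -2.0625]
m = -2.09375, h(m) = -0.1299 (−); new bracket [-2.125, -2.09375]
m = -2.109375, h(m) = 0.0203 (+); new bracket [-2.109375, -2.09375]

[-2.109375, -2.09375]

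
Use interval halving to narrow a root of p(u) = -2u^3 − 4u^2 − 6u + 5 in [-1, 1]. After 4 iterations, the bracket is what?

[0.5, 0.625]

m = 0, p(m) = 5 (+); new bracket [0, 1]
m = 0.5, p(m) = 0.75 (+); new bracket [0.5, 1]
m = 0.75, p(m) = -2.59375 (−); new bracket [0.5, 0.75]
m = 0.625, p(m) = -0.8008 (−); new bracket [0.5, 0.625]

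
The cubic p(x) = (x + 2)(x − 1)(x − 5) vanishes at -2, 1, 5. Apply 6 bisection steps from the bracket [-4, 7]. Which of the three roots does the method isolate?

m = 1.5, p(m) = -6.125 (−); new bracket [1.5, 7]
m = 4.25, p(m) = -15.234375 (−); new bracket [4.25, 7]
m = 5.625, p(m) = 22.041016 (+); new bracket [4.25, 5.625]
m = 4.9375, p(m) = -1.7073 (−); new bracket [4.9375, 5.625]
m = 5.28125, p(m) = 8.7674 (+); new bracket [4.9375, 5.28125]
m = 5.109375, p(m) = 3.1954 (+); new bracket [4.9375, 5.109375]

5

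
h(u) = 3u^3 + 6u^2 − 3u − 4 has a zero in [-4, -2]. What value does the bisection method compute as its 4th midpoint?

-2.125

midpoint -3: h = -22 < 0 → [-3, -2]
midpoint -2.5: h = -5.875 < 0 → [-2.5, -2]
midpoint -2.25: h = -1.046875 < 0 → [-2.25, -2]
midpoint -2.125: h = 0.6816 > 0 → [-2.25, -2.125]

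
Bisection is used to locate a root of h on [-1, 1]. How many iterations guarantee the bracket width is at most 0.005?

Width after n steps is 2/2^n. Need 2^n ≥ 2/0.005 = 400.
2^8 = 256 < 400 ≤ 2^9 = 512, so n = 9.

9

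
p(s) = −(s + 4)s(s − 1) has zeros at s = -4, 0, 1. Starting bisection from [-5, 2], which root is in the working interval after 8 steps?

s = -1.5 gives p = -9.375, negative; keep [-5, -1.5]
s = -3.25 gives p = -10.359375, negative; keep [-5, -3.25]
s = -4.125 gives p = 2.642578, positive; keep [-4.125, -3.25]
s = -3.6875 gives p = -5.4016, negative; keep [-4.125, -3.6875]
s = -3.90625 gives p = -1.7967, negative; keep [-4.125, -3.90625]
s = -4.015625 gives p = 0.3147, positive; keep [-4.015625, -3.90625]
s = -3.9609375 gives p = -0.7676, negative; keep [-4.015625, -3.9609375]
s = -3.98828125 gives p = -0.2331, negative; keep [-4.015625, -3.98828125]

-4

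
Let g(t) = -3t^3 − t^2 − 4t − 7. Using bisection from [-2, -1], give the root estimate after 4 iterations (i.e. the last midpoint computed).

g(-1.5) = 6.875 > 0, so the root lies in [-1.5, -1]
g(-1.25) = 2.296875 > 0, so the root lies in [-1.25, -1]
g(-1.125) = 0.505859 > 0, so the root lies in [-1.125, -1]
g(-1.0625) = -0.2805 < 0, so the root lies in [-1.125, -1.0625]

-1.0625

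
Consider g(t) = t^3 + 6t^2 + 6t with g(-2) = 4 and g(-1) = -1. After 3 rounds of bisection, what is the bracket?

m = -1.5, g(m) = 1.125 (+); new bracket [-1.5, -1]
m = -1.25, g(m) = -0.078125 (−); new bracket [-1.5, -1.25]
m = -1.375, g(m) = 0.494141 (+); new bracket [-1.375, -1.25]

[-1.375, -1.25]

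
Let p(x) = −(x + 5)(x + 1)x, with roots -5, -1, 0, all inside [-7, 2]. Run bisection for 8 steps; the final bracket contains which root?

m = -2.5, p(m) = -9.375 (−); new bracket [-7, -2.5]
m = -4.75, p(m) = -4.453125 (−); new bracket [-7, -4.75]
m = -5.875, p(m) = 25.060547 (+); new bracket [-5.875, -4.75]
m = -5.3125, p(m) = 7.1594 (+); new bracket [-5.3125, -4.75]
m = -5.03125, p(m) = 0.6338 (+); new bracket [-5.03125, -4.75]
m = -4.890625, p(m) = -2.0811 (−); new bracket [-5.03125, -4.890625]
m = -4.9609375, p(m) = -0.7676 (−); new bracket [-5.03125, -4.9609375]
m = -4.99609375, p(m) = -0.078 (−); new bracket [-5.03125, -4.99609375]

-5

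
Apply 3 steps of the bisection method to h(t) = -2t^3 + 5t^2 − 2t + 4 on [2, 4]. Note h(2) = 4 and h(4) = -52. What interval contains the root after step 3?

[2.25, 2.5]

midpoint 3: h = -11 < 0 → [2, 3]
midpoint 2.5: h = -1 < 0 → [2, 2.5]
midpoint 2.25: h = 2.03125 > 0 → [2.25, 2.5]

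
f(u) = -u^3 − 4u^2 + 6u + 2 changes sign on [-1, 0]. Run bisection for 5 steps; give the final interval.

midpoint -0.5: f = -1.875 < 0 → [-0.5, 0]
midpoint -0.25: f = 0.265625 > 0 → [-0.5, -0.25]
midpoint -0.375: f = -0.759766 < 0 → [-0.375, -0.25]
midpoint -0.3125: f = -0.2351 < 0 → [-0.3125, -0.25]
midpoint -0.28125: f = 0.0183 > 0 → [-0.3125, -0.28125]

[-0.3125, -0.28125]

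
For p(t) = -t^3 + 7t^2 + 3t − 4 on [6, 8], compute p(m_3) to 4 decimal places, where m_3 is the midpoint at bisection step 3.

4.6094

p(7) = 17 > 0, so the root lies in [7, 8]
p(7.5) = -9.625 < 0, so the root lies in [7, 7.5]
p(7.25) = 4.609375 > 0, so the root lies in [7.25, 7.5]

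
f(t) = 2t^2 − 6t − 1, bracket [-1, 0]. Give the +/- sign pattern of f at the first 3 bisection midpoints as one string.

f(-0.5) = 2.5 > 0, so the root lies in [-0.5, 0]
f(-0.25) = 0.625 > 0, so the root lies in [-0.25, 0]
f(-0.125) = -0.21875 < 0, so the root lies in [-0.25, -0.125]

++-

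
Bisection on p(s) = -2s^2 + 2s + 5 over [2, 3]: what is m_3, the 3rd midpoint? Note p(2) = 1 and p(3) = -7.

2.125

s = 2.5 gives p = -2.5, negative; keep [2, 2.5]
s = 2.25 gives p = -0.625, negative; keep [2, 2.25]
s = 2.125 gives p = 0.21875, positive; keep [2.125, 2.25]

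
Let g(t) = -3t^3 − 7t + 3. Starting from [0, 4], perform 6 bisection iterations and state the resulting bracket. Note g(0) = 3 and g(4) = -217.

[0.375, 0.4375]

t = 2 gives g = -35, negative; keep [0, 2]
t = 1 gives g = -7, negative; keep [0, 1]
t = 0.5 gives g = -0.875, negative; keep [0, 0.5]
t = 0.25 gives g = 1.2031, positive; keep [0.25, 0.5]
t = 0.375 gives g = 0.2168, positive; keep [0.375, 0.5]
t = 0.4375 gives g = -0.3137, negative; keep [0.375, 0.4375]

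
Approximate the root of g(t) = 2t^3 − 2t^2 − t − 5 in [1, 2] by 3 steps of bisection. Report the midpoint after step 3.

1.875

m = 1.5, g(m) = -4.25 (−); new bracket [1.5, 2]
m = 1.75, g(m) = -2.15625 (−); new bracket [1.75, 2]
m = 1.875, g(m) = -0.722656 (−); new bracket [1.875, 2]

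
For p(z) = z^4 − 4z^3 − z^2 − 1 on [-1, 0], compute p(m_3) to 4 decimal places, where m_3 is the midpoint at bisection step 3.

p(-0.5) = -0.6875 < 0, so the root lies in [-1, -0.5]
p(-0.75) = 0.441406 > 0, so the root lies in [-0.75, -0.5]
p(-0.625) = -0.261475 < 0, so the root lies in [-0.75, -0.625]

-0.2615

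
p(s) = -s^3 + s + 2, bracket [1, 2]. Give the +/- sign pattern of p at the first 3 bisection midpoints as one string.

s = 1.5 gives p = 0.125, positive; keep [1.5, 2]
s = 1.75 gives p = -1.609375, negative; keep [1.5, 1.75]
s = 1.625 gives p = -0.666016, negative; keep [1.5, 1.625]

+--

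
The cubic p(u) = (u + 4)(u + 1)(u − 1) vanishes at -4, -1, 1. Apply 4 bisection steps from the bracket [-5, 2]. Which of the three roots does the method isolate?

midpoint -1.5: p = 3.125 > 0 → [-5, -1.5]
midpoint -3.25: p = 7.171875 > 0 → [-5, -3.25]
midpoint -4.125: p = -2.001953 < 0 → [-4.125, -3.25]
midpoint -3.6875: p = 3.9368 > 0 → [-4.125, -3.6875]

-4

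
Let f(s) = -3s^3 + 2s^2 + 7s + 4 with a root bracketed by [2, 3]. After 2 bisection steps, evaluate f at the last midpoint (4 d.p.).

f(2.5) = -12.875 < 0, so the root lies in [2, 2.5]
f(2.25) = -4.296875 < 0, so the root lies in [2, 2.25]

-4.2969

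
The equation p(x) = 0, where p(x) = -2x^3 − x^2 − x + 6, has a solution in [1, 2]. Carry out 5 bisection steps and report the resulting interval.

x = 1.5 gives p = -4.5, negative; keep [1, 1.5]
x = 1.25 gives p = -0.71875, negative; keep [1, 1.25]
x = 1.125 gives p = 0.761719, positive; keep [1.125, 1.25]
x = 1.1875 gives p = 0.0532, positive; keep [1.1875, 1.25]
x = 1.21875 gives p = -0.3246, negative; keep [1.1875, 1.21875]

[1.1875, 1.21875]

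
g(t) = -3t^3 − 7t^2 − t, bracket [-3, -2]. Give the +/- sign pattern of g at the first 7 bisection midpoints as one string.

++-+---

t = -2.5 gives g = 5.625, positive; keep [-2.5, -2]
t = -2.25 gives g = 0.984375, positive; keep [-2.25, -2]
t = -2.125 gives g = -0.697266, negative; keep [-2.25, -2.125]
t = -2.1875 gives g = 0.094, positive; keep [-2.1875, -2.125]
t = -2.15625 gives g = -0.3138, negative; keep [-2.1875, -2.15625]
t = -2.171875 gives g = -0.1129, negative; keep [-2.1875, -2.171875]
t = -2.1796875 gives g = -0.0102, negative; keep [-2.1875, -2.1796875]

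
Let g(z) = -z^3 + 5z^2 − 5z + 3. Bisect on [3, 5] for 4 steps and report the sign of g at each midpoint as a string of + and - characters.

z = 4 gives g = -1, negative; keep [3, 4]
z = 3.5 gives g = 3.875, positive; keep [3.5, 4]
z = 3.75 gives g = 1.828125, positive; keep [3.75, 4]
z = 3.875 gives g = 0.5176, positive; keep [3.875, 4]

-+++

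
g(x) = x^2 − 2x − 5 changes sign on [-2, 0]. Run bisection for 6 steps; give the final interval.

[-1.46875, -1.4375]

midpoint -1: g = -2 < 0 → [-2, -1]
midpoint -1.5: g = 0.25 > 0 → [-1.5, -1]
midpoint -1.25: g = -0.9375 < 0 → [-1.5, -1.25]
midpoint -1.375: g = -0.3594 < 0 → [-1.5, -1.375]
midpoint -1.4375: g = -0.0586 < 0 → [-1.5, -1.4375]
midpoint -1.46875: g = 0.0947 > 0 → [-1.46875, -1.4375]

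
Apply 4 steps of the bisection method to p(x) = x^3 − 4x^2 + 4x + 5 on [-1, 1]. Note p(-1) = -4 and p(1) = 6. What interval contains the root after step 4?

x = 0 gives p = 5, positive; keep [-1, 0]
x = -0.5 gives p = 1.875, positive; keep [-1, -0.5]
x = -0.75 gives p = -0.671875, negative; keep [-0.75, -0.5]
x = -0.625 gives p = 0.6934, positive; keep [-0.75, -0.625]

[-0.75, -0.625]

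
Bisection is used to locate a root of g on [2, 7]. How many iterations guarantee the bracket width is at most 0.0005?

Width after n steps is 5/2^n. Need 2^n ≥ 5/0.0005 = 10000.
2^13 = 8192 < 10000 ≤ 2^14 = 16384, so n = 14.

14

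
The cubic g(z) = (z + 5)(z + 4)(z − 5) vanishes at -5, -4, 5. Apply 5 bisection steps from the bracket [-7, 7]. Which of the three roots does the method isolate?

m = 0, g(m) = -100 (−); new bracket [0, 7]
m = 3.5, g(m) = -95.625 (−); new bracket [3.5, 7]
m = 5.25, g(m) = 23.703125 (+); new bracket [3.5, 5.25]
m = 4.375, g(m) = -49.0723 (−); new bracket [4.375, 5.25]
m = 4.8125, g(m) = -16.2136 (−); new bracket [4.8125, 5.25]

5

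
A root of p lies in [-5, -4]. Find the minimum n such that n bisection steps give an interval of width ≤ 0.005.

8

Width after n steps is 1/2^n. Need 2^n ≥ 1/0.005 = 200.
2^7 = 128 < 200 ≤ 2^8 = 256, so n = 8.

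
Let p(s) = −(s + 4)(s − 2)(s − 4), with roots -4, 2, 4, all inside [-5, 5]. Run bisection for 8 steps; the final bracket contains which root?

p(0) = -32 < 0, so the root lies in [-5, 0]
p(-2.5) = -43.875 < 0, so the root lies in [-5, -2.5]
p(-3.75) = -11.140625 < 0, so the root lies in [-5, -3.75]
p(-4.375) = 20.0215 > 0, so the root lies in [-4.375, -3.75]
p(-4.0625) = 3.0549 > 0, so the root lies in [-4.0625, -3.75]
p(-3.90625) = -4.3778 < 0, so the root lies in [-4.0625, -3.90625]
p(-3.984375) = -0.7466 < 0, so the root lies in [-4.0625, -3.984375]
p(-4.0234375) = 1.1327 > 0, so the root lies in [-4.0234375, -3.984375]

-4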